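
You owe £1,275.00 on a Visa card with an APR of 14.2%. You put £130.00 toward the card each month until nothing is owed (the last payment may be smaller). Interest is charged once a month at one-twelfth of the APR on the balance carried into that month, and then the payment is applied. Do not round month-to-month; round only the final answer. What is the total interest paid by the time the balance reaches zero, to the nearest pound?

£88

Monthly rate r = 14.2%/12 = 1.18333% = 0.0118333.
Payoff takes n = ⌈−ln(1 − rB₀/P)/ln(1+r)⌉ = ⌈10.487⌉ = 11 payments; the last is £63.45.
Total paid = 10·£130.00 + £63.45 = £1,363.45.
Total interest = total paid − principal = £1,363.45 − £1,275.00 = £88.45.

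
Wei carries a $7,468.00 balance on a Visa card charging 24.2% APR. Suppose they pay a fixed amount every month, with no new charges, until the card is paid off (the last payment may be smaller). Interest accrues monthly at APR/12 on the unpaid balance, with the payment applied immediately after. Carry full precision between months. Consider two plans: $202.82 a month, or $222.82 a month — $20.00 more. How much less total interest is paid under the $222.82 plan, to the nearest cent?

Monthly rate r = 24.2%/12 = 2.01667% = 0.0201667.
At $202.82/mo: n = ⌈−ln(1 − rB₀/P)/ln(1+r)⌉ = 68 payments (last $195.31); total interest = total paid − $7,468.00 = $6,316.25.
At $222.82/mo: 57 payments (last $96.69); total interest $5,106.61.
Interest saved = $6,316.25 − $5,106.61 = $1,209.64.

$1,209.64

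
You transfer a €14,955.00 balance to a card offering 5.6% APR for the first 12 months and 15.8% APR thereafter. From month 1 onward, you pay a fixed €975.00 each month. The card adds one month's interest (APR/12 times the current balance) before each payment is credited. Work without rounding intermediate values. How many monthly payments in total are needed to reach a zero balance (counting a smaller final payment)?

17 months

Promo months 1–12 at r₀ = 5.6%/12 = 0.00466667; months 13+ at r₁ = 15.8%/12 = 0.0131667.
After month 12: iterate B ← B·(1+r₀) − €975.00 for 12 months → €3,809.29.
Then at r₁ with €975.00/mo: n₂ = −ln(1 − r₁·B/P)/ln(1+r₁) ≈ 4.04 → 5 more payments.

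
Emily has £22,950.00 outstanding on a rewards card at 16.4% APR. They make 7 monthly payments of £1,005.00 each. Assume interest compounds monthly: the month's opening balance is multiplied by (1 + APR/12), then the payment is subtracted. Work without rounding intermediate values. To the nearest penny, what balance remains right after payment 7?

Monthly rate r = 16.4%/12 = 1.36667% = 0.0136667.
Each month: B ← B·(1+r) − £1,005.00.
Month 1: interest £313.65; balance after payment £22,258.65.
Month 2: interest £304.20; balance after payment £21,557.85.
Month 3: interest £294.62; balance after payment £20,847.48.
Month 4: interest £284.92; balance after payment £20,127.39.
Month 5: interest £275.07; balance after payment £19,397.47.
Month 6: interest £265.10; balance after payment £18,657.56.
Month 7: interest £254.99; balance after payment £17,907.55.

£17,907.55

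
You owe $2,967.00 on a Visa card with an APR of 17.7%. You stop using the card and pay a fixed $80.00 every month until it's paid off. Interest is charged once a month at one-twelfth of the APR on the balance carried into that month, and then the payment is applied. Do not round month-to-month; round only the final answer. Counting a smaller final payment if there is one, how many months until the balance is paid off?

Monthly rate r = 17.7%/12 = 1.475% = 0.01475.
Recurrence: B ← B·(1+r) − $80.00.
Month 1: interest $43.76; balance after payment $2,930.76.
Month 2: interest $43.23; balance after payment $2,893.99.
Closed form: n = −ln(1 − rB₀/P)/ln(1+r) = −ln(0.45296)/ln(1.01475) ≈ 54.087, so the balance reaches zero during payment 55.

55 months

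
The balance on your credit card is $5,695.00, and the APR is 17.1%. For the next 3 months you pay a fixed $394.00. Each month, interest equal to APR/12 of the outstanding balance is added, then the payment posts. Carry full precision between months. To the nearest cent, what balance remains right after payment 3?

Monthly rate r = 17.1%/12 = 1.425% = 0.01425.
Each month: B ← B·(1+r) − $394.00.
Month 1: interest $81.15; balance after payment $5,382.15.
Month 2: interest $76.70; balance after payment $5,064.85.
Month 3: interest $72.17; balance after payment $4,743.02.

$4,743.02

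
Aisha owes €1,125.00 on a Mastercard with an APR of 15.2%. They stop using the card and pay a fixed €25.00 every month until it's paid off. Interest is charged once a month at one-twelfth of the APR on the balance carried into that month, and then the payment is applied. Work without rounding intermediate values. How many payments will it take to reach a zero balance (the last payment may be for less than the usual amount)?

Monthly rate r = 15.2%/12 = 1.26667% = 0.0126667.
Recurrence: B ← B·(1+r) − €25.00.
Month 1: interest €14.25; balance after payment €1,114.25.
Month 2: interest €14.11; balance after payment €1,103.36.
Closed form: n = −ln(1 − rB₀/P)/ln(1+r) = −ln(0.43)/ln(1.01267) ≈ 67.050, so the balance reaches zero during payment 68.

68 months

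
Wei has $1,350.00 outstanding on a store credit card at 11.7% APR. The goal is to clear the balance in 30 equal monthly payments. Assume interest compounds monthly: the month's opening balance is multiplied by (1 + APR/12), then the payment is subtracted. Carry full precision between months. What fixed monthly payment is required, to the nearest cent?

Monthly rate r = 11.7%/12 = 0.975% = 0.00975.
Level-payment amortization: P = B₀·r / (1 − (1+r)^(−n)) = 1350.00·0.00975 / (1 − 1.00975^(−30)).
Denominator 1 − (1+r)^(−30) = 0.25254656.
P = 13.1625 / 0.25254656 ≈ 52.12.

$52.12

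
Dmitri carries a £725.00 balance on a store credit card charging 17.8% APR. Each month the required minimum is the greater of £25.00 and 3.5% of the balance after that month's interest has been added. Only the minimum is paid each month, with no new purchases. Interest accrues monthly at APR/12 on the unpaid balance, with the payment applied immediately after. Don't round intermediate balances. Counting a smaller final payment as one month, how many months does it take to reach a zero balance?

Monthly rate r = 17.8%/12 = 1.48333% = 0.0148333.
While 3.5% of the post-interest balance exceeds £25.00, each month B ← (B·(1+r))·(1 − 0.035), i.e. B shrinks by the factor (1+r)·0.965 = 0.97931.
This holds for months 1–2. Entering month 3 the balance is £695.32; 3.5% of the post-interest balance is now below £25.00, so the flat £25.00 minimum applies from here.
From month 3 a fixed £25.00 at rate r clears £695.32 in 37 more payments. Total: 2 + 37 = 39 months.

39 months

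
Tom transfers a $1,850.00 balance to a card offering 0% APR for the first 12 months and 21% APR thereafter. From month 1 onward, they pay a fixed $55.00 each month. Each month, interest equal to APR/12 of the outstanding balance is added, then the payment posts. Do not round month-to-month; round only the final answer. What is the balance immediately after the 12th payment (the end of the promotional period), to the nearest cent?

Promo months 1–12 at r₀ = 0%/12 = 0; months 13+ at r₁ = 21%/12 = 0.0175.
After month 12 (no interest yet): B = $1,850.00 − 12·$55.00 = $1,190.00.

$1,190.00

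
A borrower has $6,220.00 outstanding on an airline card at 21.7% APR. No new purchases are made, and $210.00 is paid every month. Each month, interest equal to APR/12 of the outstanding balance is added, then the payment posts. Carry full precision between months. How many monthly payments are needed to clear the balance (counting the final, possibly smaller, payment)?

Monthly rate r = 21.7%/12 = 1.80833% = 0.0180833.
Recurrence: B ← B·(1+r) − $210.00.
Month 1: interest $112.48; balance after payment $6,122.48.
Month 2: interest $110.71; balance after payment $6,023.19.
Closed form: n = −ln(1 − rB₀/P)/ln(1+r) = −ln(0.46439)/ln(1.01808) ≈ 42.799, so the balance reaches zero during payment 43.

43 payments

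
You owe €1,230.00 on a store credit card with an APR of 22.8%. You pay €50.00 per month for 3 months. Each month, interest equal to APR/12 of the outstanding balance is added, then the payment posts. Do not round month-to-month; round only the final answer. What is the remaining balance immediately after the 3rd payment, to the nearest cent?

Monthly rate r = 22.8%/12 = 1.9% = 0.019.
Each month: B ← B·(1+r) − €50.00.
Month 1: interest €23.37; balance after payment €1,203.37.
Month 2: interest €22.86; balance after payment €1,176.23.
Month 3: interest €22.35; balance after payment €1,148.58.

€1,148.58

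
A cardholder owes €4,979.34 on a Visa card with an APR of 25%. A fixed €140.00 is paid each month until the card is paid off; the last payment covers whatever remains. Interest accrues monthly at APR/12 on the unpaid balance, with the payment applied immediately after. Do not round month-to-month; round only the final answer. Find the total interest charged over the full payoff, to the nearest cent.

€4,192.79

Monthly rate r = 25%/12 = 2.08333% = 0.0208333.
Payoff takes n = ⌈−ln(1 − rB₀/P)/ln(1+r)⌉ = ⌈65.513⌉ = 66 payments; the last is €72.13.
Total paid = 65·€140.00 + €72.13 = €9,172.13.
Total interest = total paid − principal = €9,172.13 − €4,979.34 = €4,192.79.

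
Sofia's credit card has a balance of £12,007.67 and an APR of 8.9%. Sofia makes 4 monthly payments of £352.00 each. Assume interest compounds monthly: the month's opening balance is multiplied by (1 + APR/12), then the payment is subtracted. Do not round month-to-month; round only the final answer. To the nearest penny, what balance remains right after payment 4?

£10,944.14

Monthly rate r = 8.9%/12 = 0.741667% = 0.00741667.
Each month: B ← B·(1+r) − £352.00.
Month 1: interest £89.06; balance after payment £11,744.73.
Month 2: interest £87.11; balance after payment £11,479.83.
Month 3: interest £85.14; balance after payment £11,212.98.
Month 4: interest £83.16; balance after payment £10,944.14.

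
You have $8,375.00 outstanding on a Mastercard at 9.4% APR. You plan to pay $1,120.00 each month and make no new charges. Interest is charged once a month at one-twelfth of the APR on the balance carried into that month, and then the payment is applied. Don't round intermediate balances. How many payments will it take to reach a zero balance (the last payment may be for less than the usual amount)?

Monthly rate r = 9.4%/12 = 0.783333% = 0.00783333.
Recurrence: B ← B·(1+r) − $1,120.00.
Month 1: interest $65.60; balance after payment $7,320.60.
Month 2: interest $57.34; balance after payment $6,257.95.
Closed form: n = −ln(1 − rB₀/P)/ln(1+r) = −ln(0.94142)/ln(1.00783) ≈ 7.736, so the balance reaches zero during payment 8.

8 payments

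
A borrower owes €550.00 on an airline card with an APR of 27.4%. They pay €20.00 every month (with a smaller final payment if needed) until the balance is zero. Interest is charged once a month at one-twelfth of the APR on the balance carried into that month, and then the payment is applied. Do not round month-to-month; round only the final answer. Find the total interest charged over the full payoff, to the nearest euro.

€326

Monthly rate r = 27.4%/12 = 2.28333% = 0.0228333.
Payoff takes n = ⌈−ln(1 − rB₀/P)/ln(1+r)⌉ = ⌈43.790⌉ = 44 payments; the last is €15.85.
Total paid = 43·€20.00 + €15.85 = €875.85.
Total interest = total paid − principal = €875.85 − €550.00 = €325.85.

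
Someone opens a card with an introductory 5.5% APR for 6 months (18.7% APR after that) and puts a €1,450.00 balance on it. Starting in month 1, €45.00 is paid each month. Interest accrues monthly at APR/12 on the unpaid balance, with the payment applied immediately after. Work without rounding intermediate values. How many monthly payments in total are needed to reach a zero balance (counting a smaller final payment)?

42 payments

Promo months 1–6 at r₀ = 5.5%/12 = 0.00458333; months 7+ at r₁ = 18.7%/12 = 0.0155833.
After month 6: iterate B ← B·(1+r₀) − €45.00 for 6 months → €1,217.22.
Then at r₁ with €45.00/mo: n₂ = −ln(1 − r₁·B/P)/ln(1+r₁) ≈ 35.40 → 36 more payments.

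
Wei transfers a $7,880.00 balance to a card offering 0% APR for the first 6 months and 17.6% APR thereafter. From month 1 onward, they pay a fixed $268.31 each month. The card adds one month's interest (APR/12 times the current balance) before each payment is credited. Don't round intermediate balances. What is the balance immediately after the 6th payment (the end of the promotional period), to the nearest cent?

$6,270.14

Promo months 1–6 at r₀ = 0%/12 = 0; months 7+ at r₁ = 17.6%/12 = 0.0146667.
After month 6 (no interest yet): B = $7,880.00 − 6·$268.31 = $6,270.14.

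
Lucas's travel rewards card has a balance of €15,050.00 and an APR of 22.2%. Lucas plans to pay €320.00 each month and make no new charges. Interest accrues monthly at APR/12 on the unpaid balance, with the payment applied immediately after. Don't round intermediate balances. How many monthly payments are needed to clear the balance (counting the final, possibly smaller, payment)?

Monthly rate r = 22.2%/12 = 1.85% = 0.0185.
Recurrence: B ← B·(1+r) − €320.00.
Month 1: interest €278.43; balance after payment €15,008.42.
Month 2: interest €277.66; balance after payment €14,966.08.
Closed form: n = −ln(1 − rB₀/P)/ln(1+r) = −ln(0.12992)/ln(1.0185) ≈ 111.332, so the balance reaches zero during payment 112.

112 payments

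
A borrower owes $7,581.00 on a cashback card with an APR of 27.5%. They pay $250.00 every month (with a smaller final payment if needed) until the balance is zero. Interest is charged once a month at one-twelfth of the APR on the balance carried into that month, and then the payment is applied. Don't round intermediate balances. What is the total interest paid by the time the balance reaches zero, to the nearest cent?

Monthly rate r = 27.5%/12 = 2.29167% = 0.0229167.
Payoff takes n = ⌈−ln(1 − rB₀/P)/ln(1+r)⌉ = ⌈52.396⌉ = 53 payments; the last is $99.76.
Total paid = 52·$250.00 + $99.76 = $13,099.76.
Total interest = total paid − principal = $13,099.76 − $7,581.00 = $5,518.76.

$5,518.76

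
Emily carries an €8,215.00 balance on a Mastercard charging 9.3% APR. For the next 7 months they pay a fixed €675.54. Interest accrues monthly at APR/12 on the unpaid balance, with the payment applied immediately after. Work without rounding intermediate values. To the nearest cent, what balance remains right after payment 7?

Monthly rate r = 9.3%/12 = 0.775% = 0.00775.
Each month: B ← B·(1+r) − €675.54.
Month 1: interest €63.67; balance after payment €7,603.13.
Month 2: interest €58.92; balance after payment €6,986.51.
Month 3: interest €54.15; balance after payment €6,365.12.
Month 4: interest €49.33; balance after payment €5,738.91.
Month 5: interest €44.48; balance after payment €5,107.84.
Month 6: interest €39.59; balance after payment €4,471.89.
Month 7: interest €34.66; balance after payment €3,831.01.

€3,831.01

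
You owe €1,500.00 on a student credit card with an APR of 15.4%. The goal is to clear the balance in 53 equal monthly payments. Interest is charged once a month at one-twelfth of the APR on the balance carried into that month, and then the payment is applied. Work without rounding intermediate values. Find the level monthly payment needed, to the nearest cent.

Monthly rate r = 15.4%/12 = 1.28333% = 0.0128333.
Level-payment amortization: P = B₀·r / (1 − (1+r)^(−n)) = 1500.00·0.0128333 / (1 − 1.01283^(−53)).
Denominator 1 − (1+r)^(−53) = 0.491270709.
P = 19.25 / 0.491270709 ≈ 39.18.

€39.18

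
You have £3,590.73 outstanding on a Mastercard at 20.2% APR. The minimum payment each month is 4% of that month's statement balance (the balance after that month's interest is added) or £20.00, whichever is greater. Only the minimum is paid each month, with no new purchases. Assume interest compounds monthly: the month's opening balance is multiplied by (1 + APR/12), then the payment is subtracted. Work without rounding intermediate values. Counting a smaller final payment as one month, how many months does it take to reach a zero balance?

115 months

Monthly rate r = 20.2%/12 = 1.68333% = 0.0168333.
While 4% of the post-interest balance exceeds £20.00, each month B ← (B·(1+r))·(1 − 0.04), i.e. B shrinks by the factor (1+r)·0.96 = 0.97616.
This holds for months 1–83. Entering month 84 the balance is £484.65; 4% of the post-interest balance is now below £20.00, so the flat £20.00 minimum applies from here.
From month 84 a fixed £20.00 at rate r clears £484.65 in 32 more payments. Total: 83 + 32 = 115 months.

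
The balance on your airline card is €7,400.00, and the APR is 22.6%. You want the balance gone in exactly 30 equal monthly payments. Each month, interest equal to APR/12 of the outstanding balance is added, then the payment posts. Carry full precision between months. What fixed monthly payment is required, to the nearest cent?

€325.13

Monthly rate r = 22.6%/12 = 1.88333% = 0.0188333.
Level-payment amortization: P = B₀·r / (1 − (1+r)^(−n)) = 7400.00·0.0188333 / (1 − 1.01883^(−30)).
Denominator 1 − (1+r)^(−30) = 0.428645519.
P = 139.367 / 0.428645519 ≈ 325.13.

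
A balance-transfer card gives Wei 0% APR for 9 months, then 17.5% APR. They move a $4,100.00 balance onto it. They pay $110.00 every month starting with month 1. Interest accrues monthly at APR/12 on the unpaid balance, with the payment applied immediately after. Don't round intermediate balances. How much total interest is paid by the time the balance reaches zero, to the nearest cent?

Promo months 1–9 at r₀ = 0%/12 = 0; months 10+ at r₁ = 17.5%/12 = 0.0145833.
After month 9 (no interest yet): B = $4,100.00 − 9·$110.00 = $3,110.00.
Then at r₁ with $110.00/mo: n₂ = −ln(1 − r₁·B/P)/ln(1+r₁) ≈ 36.71 → 37 more payments.
Total paid = 45·$110.00 + $78.78 = $5,028.78; interest = $5,028.78 − $4,100.00 = $928.78.

$928.78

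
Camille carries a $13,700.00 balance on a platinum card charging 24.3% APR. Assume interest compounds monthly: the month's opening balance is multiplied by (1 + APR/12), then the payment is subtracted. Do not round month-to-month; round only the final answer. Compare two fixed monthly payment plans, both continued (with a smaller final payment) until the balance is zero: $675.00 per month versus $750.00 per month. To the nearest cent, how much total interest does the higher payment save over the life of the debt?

$544.53

Monthly rate r = 24.3%/12 = 2.025% = 0.02025.
At $675.00/mo: n = ⌈−ln(1 − rB₀/P)/ln(1+r)⌉ = 27 payments (last $273.98); total interest = total paid − $13,700.00 = $4,123.98.
At $750.00/mo: 24 payments (last $29.45); total interest $3,579.45.
Interest saved = $4,123.98 − $3,579.45 = $544.53.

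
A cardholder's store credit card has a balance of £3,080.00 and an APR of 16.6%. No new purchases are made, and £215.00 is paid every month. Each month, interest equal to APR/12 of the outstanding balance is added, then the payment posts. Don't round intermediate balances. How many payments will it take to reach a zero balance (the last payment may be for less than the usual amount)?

17 payments

Monthly rate r = 16.6%/12 = 1.38333% = 0.0138333.
Recurrence: B ← B·(1+r) − £215.00.
Month 1: interest £42.61; balance after payment £2,907.61.
Month 2: interest £40.22; balance after payment £2,732.83.
Closed form: n = −ln(1 − rB₀/P)/ln(1+r) = −ln(0.80183)/ln(1.01383) ≈ 16.076, so the balance reaches zero during payment 17.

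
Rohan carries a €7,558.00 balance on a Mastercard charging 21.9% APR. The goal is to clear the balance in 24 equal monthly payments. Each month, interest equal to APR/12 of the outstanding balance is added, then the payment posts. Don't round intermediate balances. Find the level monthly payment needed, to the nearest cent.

€391.72

Monthly rate r = 21.9%/12 = 1.825% = 0.01825.
Level-payment amortization: P = B₀·r / (1 − (1+r)^(−n)) = 7558.00·0.01825 / (1 − 1.01825^(−24)).
Denominator 1 − (1+r)^(−24) = 0.35212093.
P = 137.933 / 0.35212093 ≈ 391.72.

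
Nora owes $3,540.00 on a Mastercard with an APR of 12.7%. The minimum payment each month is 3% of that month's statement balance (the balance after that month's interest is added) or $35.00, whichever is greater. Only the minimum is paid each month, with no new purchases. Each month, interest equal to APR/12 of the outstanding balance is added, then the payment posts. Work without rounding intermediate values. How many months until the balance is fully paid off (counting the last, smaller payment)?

98 months

Monthly rate r = 12.7%/12 = 1.05833% = 0.0105833.
While 3% of the post-interest balance exceeds $35.00, each month B ← (B·(1+r))·(1 − 0.03), i.e. B shrinks by the factor (1+r)·0.97 = 0.98027.
This holds for months 1–57. Entering month 58 the balance is $1,136.59; 3% of the post-interest balance is now below $35.00, so the flat $35.00 minimum applies from here.
From month 58 a fixed $35.00 at rate r clears $1,136.59 in 41 more payments. Total: 57 + 41 = 98 months.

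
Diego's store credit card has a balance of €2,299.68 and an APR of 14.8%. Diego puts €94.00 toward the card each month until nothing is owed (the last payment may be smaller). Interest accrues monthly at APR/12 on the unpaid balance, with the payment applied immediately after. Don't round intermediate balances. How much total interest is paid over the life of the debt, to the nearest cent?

€454.60

Monthly rate r = 14.8%/12 = 1.23333% = 0.0123333.
Payoff takes n = ⌈−ln(1 − rB₀/P)/ln(1+r)⌉ = ⌈29.300⌉ = 30 payments; the last is €28.28.
Total paid = 29·€94.00 + €28.28 = €2,754.28.
Total interest = total paid − principal = €2,754.28 − €2,299.68 = €454.60.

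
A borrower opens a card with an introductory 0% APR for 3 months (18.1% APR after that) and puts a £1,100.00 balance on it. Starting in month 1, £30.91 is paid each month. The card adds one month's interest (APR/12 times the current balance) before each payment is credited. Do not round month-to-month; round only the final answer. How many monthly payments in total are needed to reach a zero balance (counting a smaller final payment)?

49 months

Promo months 1–3 at r₀ = 0%/12 = 0; months 4+ at r₁ = 18.1%/12 = 0.0150833.
After month 3 (no interest yet): B = £1,100.00 − 3·£30.91 = £1,007.27.
Then at r₁ with £30.91/mo: n₂ = −ln(1 − r₁·B/P)/ln(1+r₁) ≈ 45.18 → 46 more payments.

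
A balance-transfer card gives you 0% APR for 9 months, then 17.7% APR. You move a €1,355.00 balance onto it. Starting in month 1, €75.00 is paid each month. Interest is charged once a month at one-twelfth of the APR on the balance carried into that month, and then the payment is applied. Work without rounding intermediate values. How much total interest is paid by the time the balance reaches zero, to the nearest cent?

Promo months 1–9 at r₀ = 0%/12 = 0; months 10+ at r₁ = 17.7%/12 = 0.01475.
After month 9 (no interest yet): B = €1,355.00 − 9·€75.00 = €680.00.
Then at r₁ with €75.00/mo: n₂ = −ln(1 − r₁·B/P)/ln(1+r₁) ≈ 9.80 → 10 more payments.
Total paid = 18·€75.00 + €60.44 = €1,410.44; interest = €1,410.44 − €1,355.00 = €55.44.

€55.44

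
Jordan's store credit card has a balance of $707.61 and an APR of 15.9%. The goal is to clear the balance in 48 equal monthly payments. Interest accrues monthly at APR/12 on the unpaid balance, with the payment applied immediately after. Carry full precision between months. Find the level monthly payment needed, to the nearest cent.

$20.02

Monthly rate r = 15.9%/12 = 1.325% = 0.01325.
Level-payment amortization: P = B₀·r / (1 − (1+r)^(−n)) = 707.61·0.01325 / (1 − 1.01325^(−48)).
Denominator 1 − (1+r)^(−48) = 0.468378417.
P = 9.37583 / 0.468378417 ≈ 20.02.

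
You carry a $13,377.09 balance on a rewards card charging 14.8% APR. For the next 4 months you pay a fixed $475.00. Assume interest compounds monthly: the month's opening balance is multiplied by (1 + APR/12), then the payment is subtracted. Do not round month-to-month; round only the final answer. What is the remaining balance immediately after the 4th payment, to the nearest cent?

$12,113.90

Monthly rate r = 14.8%/12 = 1.23333% = 0.0123333.
Each month: B ← B·(1+r) − $475.00.
Month 1: interest $164.98; balance after payment $13,067.07.
Month 2: interest $161.16; balance after payment $12,753.23.
Month 3: interest $157.29; balance after payment $12,435.52.
Month 4: interest $153.37; balance after payment $12,113.90.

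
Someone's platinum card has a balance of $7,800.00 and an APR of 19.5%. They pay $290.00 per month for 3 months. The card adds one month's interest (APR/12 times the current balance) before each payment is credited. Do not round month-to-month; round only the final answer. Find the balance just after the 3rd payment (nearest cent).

Monthly rate r = 19.5%/12 = 1.625% = 0.01625.
Each month: B ← B·(1+r) − $290.00.
Month 1: interest $126.75; balance after payment $7,636.75.
Month 2: interest $124.10; balance after payment $7,470.85.
Month 3: interest $121.40; balance after payment $7,302.25.

$7,302.25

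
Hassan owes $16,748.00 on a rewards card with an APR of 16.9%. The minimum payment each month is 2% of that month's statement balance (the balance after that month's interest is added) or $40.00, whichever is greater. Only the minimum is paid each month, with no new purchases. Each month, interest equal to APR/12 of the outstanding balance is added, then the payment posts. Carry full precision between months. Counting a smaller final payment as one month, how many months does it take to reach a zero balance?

Monthly rate r = 16.9%/12 = 1.40833% = 0.0140833.
While 2% of the post-interest balance exceeds $40.00, each month B ← (B·(1+r))·(1 − 0.02), i.e. B shrinks by the factor (1+r)·0.98 = 0.9938.
This holds for months 1–345. Entering month 346 the balance is $1,960.50; 2% of the post-interest balance is now below $40.00, so the flat $40.00 minimum applies from here.
From month 346 a fixed $40.00 at rate r clears $1,960.50 in 84 more payments. Total: 345 + 84 = 429 months.

429 months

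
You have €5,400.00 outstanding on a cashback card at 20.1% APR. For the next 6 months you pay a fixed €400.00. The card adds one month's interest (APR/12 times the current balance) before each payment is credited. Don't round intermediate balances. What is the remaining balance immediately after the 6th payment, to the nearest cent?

Monthly rate r = 20.1%/12 = 1.675% = 0.01675.
Each month: B ← B·(1+r) − €400.00.
Month 1: interest €90.45; balance after payment €5,090.45.
Month 2: interest €85.27; balance after payment €4,775.72.
Month 3: interest €79.99; balance after payment €4,455.71.
Month 4: interest €74.63; balance after payment €4,130.34.
Month 5: interest €69.18; balance after payment €3,799.52.
Month 6: interest €63.64; balance after payment €3,463.17.

€3,463.17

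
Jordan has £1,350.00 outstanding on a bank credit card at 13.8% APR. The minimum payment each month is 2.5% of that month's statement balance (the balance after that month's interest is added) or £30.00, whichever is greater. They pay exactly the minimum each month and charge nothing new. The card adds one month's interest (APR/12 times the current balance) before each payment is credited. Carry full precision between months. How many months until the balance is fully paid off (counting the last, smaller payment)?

63 months

Monthly rate r = 13.8%/12 = 1.15% = 0.0115.
While 2.5% of the post-interest balance exceeds £30.00, each month B ← (B·(1+r))·(1 − 0.025), i.e. B shrinks by the factor (1+r)·0.975 = 0.98621.
This holds for months 1–10. Entering month 11 the balance is £1,175.00; 2.5% of the post-interest balance is now below £30.00, so the flat £30.00 minimum applies from here.
From month 11 a fixed £30.00 at rate r clears £1,175.00 in 53 more payments. Total: 10 + 53 = 63 months.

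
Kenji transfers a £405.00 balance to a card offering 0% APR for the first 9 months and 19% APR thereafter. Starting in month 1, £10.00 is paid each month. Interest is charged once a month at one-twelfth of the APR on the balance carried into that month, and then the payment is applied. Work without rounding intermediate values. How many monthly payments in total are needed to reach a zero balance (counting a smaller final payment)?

53 months

Promo months 1–9 at r₀ = 0%/12 = 0; months 10+ at r₁ = 19%/12 = 0.0158333.
After month 9 (no interest yet): B = £405.00 − 9·£10.00 = £315.00.
Then at r₁ with £10.00/mo: n₂ = −ln(1 − r₁·B/P)/ln(1+r₁) ≈ 43.96 → 44 more payments.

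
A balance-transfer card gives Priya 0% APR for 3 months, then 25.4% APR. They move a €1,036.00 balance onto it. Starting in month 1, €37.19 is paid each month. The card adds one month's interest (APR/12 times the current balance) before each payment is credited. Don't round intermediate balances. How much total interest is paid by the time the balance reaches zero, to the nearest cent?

Promo months 1–3 at r₀ = 0%/12 = 0; months 4+ at r₁ = 25.4%/12 = 0.0211667.
After month 3 (no interest yet): B = €1,036.00 − 3·€37.19 = €924.43.
Then at r₁ with €37.19/mo: n₂ = −ln(1 − r₁·B/P)/ln(1+r₁) ≈ 35.66 → 36 more payments.
Total paid = 38·€37.19 + €24.48 = €1,437.70; interest = €1,437.70 − €1,036.00 = €401.70.

€401.70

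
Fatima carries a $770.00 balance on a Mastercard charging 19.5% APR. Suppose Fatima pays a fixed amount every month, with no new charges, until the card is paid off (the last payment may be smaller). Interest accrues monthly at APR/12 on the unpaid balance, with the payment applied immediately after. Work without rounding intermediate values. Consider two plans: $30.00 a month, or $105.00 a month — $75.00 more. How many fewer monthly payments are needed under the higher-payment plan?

Monthly rate r = 19.5%/12 = 1.625% = 0.01625.
At $30.00/mo: n = ⌈−ln(1 − rB₀/P)/ln(1+r)⌉ = 34 payments (last $14.52); total interest = total paid − $770.00 = $234.52.
At $105.00/mo: 8 payments (last $91.62); total interest $56.62.
Payments saved = 34 − 8 = 26.

26 fewer payments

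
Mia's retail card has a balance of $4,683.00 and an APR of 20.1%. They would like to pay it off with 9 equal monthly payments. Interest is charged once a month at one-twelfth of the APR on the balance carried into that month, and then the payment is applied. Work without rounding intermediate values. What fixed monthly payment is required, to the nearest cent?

Monthly rate r = 20.1%/12 = 1.675% = 0.01675.
Level-payment amortization: P = B₀·r / (1 − (1+r)^(−n)) = 4683.00·0.01675 / (1 − 1.01675^(−9)).
Denominator 1 − (1+r)^(−9) = 0.138862761.
P = 78.4403 / 0.138862761 ≈ 564.88.

$564.88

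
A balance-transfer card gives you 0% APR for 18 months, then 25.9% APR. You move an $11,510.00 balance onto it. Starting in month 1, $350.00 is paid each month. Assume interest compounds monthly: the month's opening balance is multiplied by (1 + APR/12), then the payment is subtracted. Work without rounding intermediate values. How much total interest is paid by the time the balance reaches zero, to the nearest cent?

Promo months 1–18 at r₀ = 0%/12 = 0; months 19+ at r₁ = 25.9%/12 = 0.0215833.
After month 18 (no interest yet): B = $11,510.00 − 18·$350.00 = $5,210.00.
Then at r₁ with $350.00/mo: n₂ = −ln(1 − r₁·B/P)/ln(1+r₁) ≈ 18.15 → 19 more payments.
Total paid = 36·$350.00 + $52.67 = $12,652.67; interest = $12,652.67 − $11,510.00 = $1,142.67.

$1,142.67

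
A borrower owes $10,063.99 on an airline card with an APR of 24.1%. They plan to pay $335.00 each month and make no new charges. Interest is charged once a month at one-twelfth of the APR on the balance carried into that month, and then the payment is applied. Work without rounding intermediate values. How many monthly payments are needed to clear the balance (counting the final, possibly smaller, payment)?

47 months

Monthly rate r = 24.1%/12 = 2.00833% = 0.0200833.
Recurrence: B ← B·(1+r) − $335.00.
Month 1: interest $202.12; balance after payment $9,931.11.
Month 2: interest $199.45; balance after payment $9,795.56.
Closed form: n = −ln(1 − rB₀/P)/ln(1+r) = −ln(0.39666)/ln(1.02008) ≈ 46.503, so the balance reaches zero during payment 47.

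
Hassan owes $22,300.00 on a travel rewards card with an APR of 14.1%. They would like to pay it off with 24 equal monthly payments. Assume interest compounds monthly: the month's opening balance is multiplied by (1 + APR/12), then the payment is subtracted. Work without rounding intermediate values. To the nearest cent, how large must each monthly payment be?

Monthly rate r = 14.1%/12 = 1.175% = 0.01175.
Level-payment amortization: P = B₀·r / (1 − (1+r)^(−n)) = 22300.00·0.01175 / (1 − 1.01175^(−24)).
Denominator 1 − (1+r)^(−24) = 0.244485356.
P = 262.025 / 0.244485356 ≈ 1071.74.

$1,071.74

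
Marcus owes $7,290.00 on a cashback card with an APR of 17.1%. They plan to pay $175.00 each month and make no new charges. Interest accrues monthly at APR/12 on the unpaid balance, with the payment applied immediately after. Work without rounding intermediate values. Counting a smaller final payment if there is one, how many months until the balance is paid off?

Monthly rate r = 17.1%/12 = 1.425% = 0.01425.
Recurrence: B ← B·(1+r) − $175.00.
Month 1: interest $103.88; balance after payment $7,218.88.
Month 2: interest $102.87; balance after payment $7,146.75.
Closed form: n = −ln(1 − rB₀/P)/ln(1+r) = −ln(0.40639)/ln(1.01425) ≈ 63.639, so the balance reaches zero during payment 64.

64 months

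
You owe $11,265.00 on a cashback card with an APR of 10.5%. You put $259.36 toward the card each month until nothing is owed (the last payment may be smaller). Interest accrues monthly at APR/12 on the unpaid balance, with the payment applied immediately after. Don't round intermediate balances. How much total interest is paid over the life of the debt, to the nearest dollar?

$2,969

Monthly rate r = 10.5%/12 = 0.875% = 0.00875.
Payoff takes n = ⌈−ln(1 − rB₀/P)/ln(1+r)⌉ = ⌈54.880⌉ = 55 payments; the last is $228.32.
Total paid = 54·$259.36 + $228.32 = $14,233.76.
Total interest = total paid − principal = $14,233.76 − $11,265.00 = $2,968.76.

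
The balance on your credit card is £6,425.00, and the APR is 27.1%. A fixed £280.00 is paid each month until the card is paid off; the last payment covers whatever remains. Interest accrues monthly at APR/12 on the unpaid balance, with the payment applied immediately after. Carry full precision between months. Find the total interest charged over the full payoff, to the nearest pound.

£2,731

Monthly rate r = 27.1%/12 = 2.25833% = 0.0225833.
Payoff takes n = ⌈−ln(1 − rB₀/P)/ln(1+r)⌉ = ⌈32.699⌉ = 33 payments; the last is £196.41.
Total paid = 32·£280.00 + £196.41 = £9,156.41.
Total interest = total paid − principal = £9,156.41 − £6,425.00 = £2,731.41.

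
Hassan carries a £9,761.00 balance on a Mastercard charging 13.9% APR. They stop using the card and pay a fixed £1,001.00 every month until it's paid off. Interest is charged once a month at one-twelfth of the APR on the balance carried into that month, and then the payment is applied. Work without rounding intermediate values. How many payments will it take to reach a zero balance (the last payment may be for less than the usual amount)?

Monthly rate r = 13.9%/12 = 1.15833% = 0.0115833.
Recurrence: B ← B·(1+r) − £1,001.00.
Month 1: interest £113.06; balance after payment £8,873.06.
Month 2: interest £102.78; balance after payment £7,974.84.
Closed form: n = −ln(1 − rB₀/P)/ln(1+r) = −ln(0.88705)/ln(1.01158) ≈ 10.407, so the balance reaches zero during payment 11.

11 months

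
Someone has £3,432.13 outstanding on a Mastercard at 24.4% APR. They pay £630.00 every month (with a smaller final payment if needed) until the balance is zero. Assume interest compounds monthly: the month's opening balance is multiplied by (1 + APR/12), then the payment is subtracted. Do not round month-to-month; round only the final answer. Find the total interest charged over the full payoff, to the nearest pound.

Monthly rate r = 24.4%/12 = 2.03333% = 0.0203333.
Payoff takes n = ⌈−ln(1 − rB₀/P)/ln(1+r)⌉ = ⌈5.832⌉ = 6 payments; the last is £525.28.
Total paid = 5·£630.00 + £525.28 = £3,675.28.
Total interest = total paid − principal = £3,675.28 − £3,432.13 = £243.15.

£243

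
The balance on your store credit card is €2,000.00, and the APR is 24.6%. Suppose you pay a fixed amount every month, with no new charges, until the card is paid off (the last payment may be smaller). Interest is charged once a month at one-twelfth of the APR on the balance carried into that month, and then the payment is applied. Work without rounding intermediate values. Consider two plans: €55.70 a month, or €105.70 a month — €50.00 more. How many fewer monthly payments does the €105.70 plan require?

41 fewer payments

Monthly rate r = 24.6%/12 = 2.05% = 0.0205.
At €55.70/mo: n = ⌈−ln(1 − rB₀/P)/ln(1+r)⌉ = 66 payments (last €36.11); total interest = total paid − €2,000.00 = €1,656.61.
At €105.70/mo: 25 payments (last €20.06); total interest €556.86.
Payments saved = 66 − 25 = 41.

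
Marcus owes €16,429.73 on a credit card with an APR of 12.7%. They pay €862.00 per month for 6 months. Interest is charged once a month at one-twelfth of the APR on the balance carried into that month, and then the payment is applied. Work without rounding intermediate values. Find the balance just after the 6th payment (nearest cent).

Monthly rate r = 12.7%/12 = 1.05833% = 0.0105833.
Each month: B ← B·(1+r) − €862.00.
Month 1: interest €173.88; balance after payment €15,741.61.
Month 2: interest €166.60; balance after payment €15,046.21.
Month 3: interest €159.24; balance after payment €14,343.45.
Month 4: interest €151.80; balance after payment €13,633.25.
Month 5: interest €144.29; balance after payment €12,915.54.
Month 6: interest €136.69; balance after payment €12,190.23.

€12,190.23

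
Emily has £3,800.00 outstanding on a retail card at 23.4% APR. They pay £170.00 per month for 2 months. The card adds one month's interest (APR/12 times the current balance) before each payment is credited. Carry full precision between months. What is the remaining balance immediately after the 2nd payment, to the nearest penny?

£3,606.33

Monthly rate r = 23.4%/12 = 1.95% = 0.0195.
Each month: B ← B·(1+r) − £170.00.
Month 1: interest £74.10; balance after payment £3,704.10.
Month 2: interest £72.23; balance after payment £3,606.33.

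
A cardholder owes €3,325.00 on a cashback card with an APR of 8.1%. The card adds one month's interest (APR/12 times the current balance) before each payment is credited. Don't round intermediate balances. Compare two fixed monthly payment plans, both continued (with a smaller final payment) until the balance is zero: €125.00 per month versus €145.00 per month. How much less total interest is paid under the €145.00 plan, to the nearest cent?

Monthly rate r = 8.1%/12 = 0.675% = 0.00675.
At €125.00/mo: n = ⌈−ln(1 − rB₀/P)/ln(1+r)⌉ = 30 payments (last €52.31); total interest = total paid − €3,325.00 = €352.31.
At €145.00/mo: 25 payments (last €144.58); total interest €299.58.
Interest saved = €352.31 − €299.58 = €52.73.

€52.73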